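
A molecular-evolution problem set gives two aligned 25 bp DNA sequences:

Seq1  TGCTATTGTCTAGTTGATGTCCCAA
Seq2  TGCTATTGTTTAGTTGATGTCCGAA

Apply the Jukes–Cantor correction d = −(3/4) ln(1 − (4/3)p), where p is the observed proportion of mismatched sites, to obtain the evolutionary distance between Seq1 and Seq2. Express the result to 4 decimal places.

Differing sites — 10:C/T; 23:C/G.
p = 2/25 = 0.080000.
d = −0.75 · ln(1 − (4/3)·0.080000) = −0.75 · ln(0.893333) = −0.75 · (-0.112796) = 0.0846.

0.0846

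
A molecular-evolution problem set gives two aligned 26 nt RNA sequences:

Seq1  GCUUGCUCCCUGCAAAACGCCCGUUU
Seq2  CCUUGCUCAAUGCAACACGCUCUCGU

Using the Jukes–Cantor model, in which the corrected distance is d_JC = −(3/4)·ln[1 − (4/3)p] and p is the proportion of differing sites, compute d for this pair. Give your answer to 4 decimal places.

0.3961

Differing sites — 1:G/C; 9:C/A; 10:C/A; 16:A/C; 21:C/U; 23:G/U; 24:U/C; 25:U/G.
p = 8/26 = 0.307692.
d = −0.75 · ln(1 − (4/3)·0.307692) = −0.75 · ln(0.589744) = −0.75 · (-0.528067) = 0.3961.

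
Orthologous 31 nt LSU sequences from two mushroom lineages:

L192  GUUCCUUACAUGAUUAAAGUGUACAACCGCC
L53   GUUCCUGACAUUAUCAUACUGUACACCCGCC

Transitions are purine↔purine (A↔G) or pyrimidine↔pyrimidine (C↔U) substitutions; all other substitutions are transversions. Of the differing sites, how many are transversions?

5

Differing sites — 7:U/G (Tv); 12:G/U (Tv); 15:U/C (Ti); 17:A/U (Tv); 19:G/C (Tv); 26:A/C (Tv).
Of the 6 differences, 1 transition and 5 transversions, so the answer is 5.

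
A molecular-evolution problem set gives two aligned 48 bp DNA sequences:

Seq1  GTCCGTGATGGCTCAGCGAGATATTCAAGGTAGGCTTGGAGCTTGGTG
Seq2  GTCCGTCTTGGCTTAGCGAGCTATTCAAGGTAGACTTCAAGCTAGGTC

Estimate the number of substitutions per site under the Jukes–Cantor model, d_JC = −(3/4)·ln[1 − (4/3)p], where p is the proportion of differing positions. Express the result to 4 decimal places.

0.2158

Differing sites — 7:G/C; 8:A/T; 14:C/T; 21:A/C; 34:G/A; 38:G/C; 39:G/A; 44:T/A; 48:G/C.
p = 9/48 = 0.187500.
d = −0.75 · ln(1 − (4/3)·0.187500) = −0.75 · ln(0.750000) = −0.75 · (-0.287682) = 0.2158.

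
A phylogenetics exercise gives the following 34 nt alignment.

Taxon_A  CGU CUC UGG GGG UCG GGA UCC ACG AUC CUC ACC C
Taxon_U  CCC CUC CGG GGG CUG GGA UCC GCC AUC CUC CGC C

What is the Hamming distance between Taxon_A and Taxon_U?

Differing sites — 2:G/C; 3:U/C; 7:U/C; 13:U/C; 14:C/U; 22:A/G; 24:G/C; 31:A/C; 32:C/G.
That gives 9 mismatches out of 34 aligned sites, so the Hamming distance is 9.

9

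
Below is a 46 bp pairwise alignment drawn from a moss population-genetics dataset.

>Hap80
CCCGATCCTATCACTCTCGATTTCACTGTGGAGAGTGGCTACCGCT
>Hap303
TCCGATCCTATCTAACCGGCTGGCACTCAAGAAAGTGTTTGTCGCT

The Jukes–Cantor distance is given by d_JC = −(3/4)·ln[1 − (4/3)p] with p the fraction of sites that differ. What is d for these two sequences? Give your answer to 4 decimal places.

Differing sites — 1:C/T; 13:A/T; 14:C/A; 15:T/A; 17:T/C; 18:C/G; 20:A/C; 22:T/G; 23:T/G; 28:G/C; 29:T/A; 30:G/A; 33:G/A; 38:G/T; 39:C/T; 41:A/G; 42:C/T.
p = 17/46 = 0.369565.
d = −0.75 · ln(1 − (4/3)·0.369565) = −0.75 · ln(0.507247) = −0.75 · (-0.678757) = 0.5091.

0.5091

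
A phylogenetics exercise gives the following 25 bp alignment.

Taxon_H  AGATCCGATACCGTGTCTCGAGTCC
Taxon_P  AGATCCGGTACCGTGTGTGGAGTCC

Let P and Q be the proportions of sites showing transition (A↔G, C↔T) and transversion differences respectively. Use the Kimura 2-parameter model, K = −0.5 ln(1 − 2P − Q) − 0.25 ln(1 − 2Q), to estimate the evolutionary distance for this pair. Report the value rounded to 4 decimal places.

Differing sites — 8:A/G (Ti); 17:C/G (Tv); 19:C/G (Tv).
Of the 3 differences, 1 transition and 2 transversions over 25 sites: P = 1/25 = 0.040000, Q = 2/25 = 0.080000.
d = −0.5·ln(0.840000) − 0.25·ln(0.840000) = −0.5·(-0.174353) − 0.25·(-0.174353) = 0.1308.

0.1308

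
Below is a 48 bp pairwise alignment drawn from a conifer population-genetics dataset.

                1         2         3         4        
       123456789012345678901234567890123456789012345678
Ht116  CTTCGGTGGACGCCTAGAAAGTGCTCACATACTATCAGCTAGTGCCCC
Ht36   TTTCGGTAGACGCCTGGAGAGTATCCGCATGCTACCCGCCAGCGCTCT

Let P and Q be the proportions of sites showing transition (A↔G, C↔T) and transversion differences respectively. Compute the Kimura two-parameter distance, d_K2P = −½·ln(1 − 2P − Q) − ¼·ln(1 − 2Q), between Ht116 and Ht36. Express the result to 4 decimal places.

Mismatches occur at site 1 (C/T, transition), site 8 (G/A, transition), site 16 (A/G, transition), site 19 (A/G, transition), site 23 (G/A, transition), site 24 (C/T, transition), site 25 (T/C, transition), site 27 (A/G, transition), site 31 (A/G, transition), site 35 (T/C, transition), site 37 (A/C, transversion), site 40 (T/C, transition), site 43 (T/C, transition), site 46 (C/T, transition), site 48 (C/T, transition).
Of the 15 differences, 14 transitions and 1 transversion over 48 sites: P = 14/48 = 0.291667, Q = 1/48 = 0.020833.
d = −0.5·ln(0.395833) − 0.25·ln(0.958334) = −0.5·(-0.926763) − 0.25·(-0.042559) = 0.4740.

0.4740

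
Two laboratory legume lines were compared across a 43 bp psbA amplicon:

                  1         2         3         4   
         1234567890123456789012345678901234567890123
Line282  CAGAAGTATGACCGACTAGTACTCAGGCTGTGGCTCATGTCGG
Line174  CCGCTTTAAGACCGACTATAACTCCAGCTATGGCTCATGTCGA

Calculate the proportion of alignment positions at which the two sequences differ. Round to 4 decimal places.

Differing sites — 2:A/C; 4:A/C; 5:A/T; 6:G/T; 9:T/A; 19:G/T; 20:T/A; 25:A/C; 26:G/A; 30:G/A; 43:G/A.
There are 11 differences over 43 sites, so p = 11/43 = 0.2558.

0.2558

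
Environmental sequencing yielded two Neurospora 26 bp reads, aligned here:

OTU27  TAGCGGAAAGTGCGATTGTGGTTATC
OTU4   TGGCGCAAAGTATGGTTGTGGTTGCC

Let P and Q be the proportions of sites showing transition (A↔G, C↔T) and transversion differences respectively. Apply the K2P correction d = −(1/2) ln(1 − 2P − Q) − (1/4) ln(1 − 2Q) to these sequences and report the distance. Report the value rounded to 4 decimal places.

Differing sites — 2:A/G (Ti); 6:G/C (Tv); 12:G/A (Ti); 13:C/T (Ti); 15:A/G (Ti); 24:A/G (Ti); 25:T/C (Ti).
Of the 7 differences, 6 transitions and 1 transversion over 26 sites: P = 6/26 = 0.230769, Q = 1/26 = 0.038462.
d = −0.5·ln(0.500000) − 0.25·ln(0.923076) = −0.5·(-0.693147) − 0.25·(-0.080044) = 0.3666.

0.3666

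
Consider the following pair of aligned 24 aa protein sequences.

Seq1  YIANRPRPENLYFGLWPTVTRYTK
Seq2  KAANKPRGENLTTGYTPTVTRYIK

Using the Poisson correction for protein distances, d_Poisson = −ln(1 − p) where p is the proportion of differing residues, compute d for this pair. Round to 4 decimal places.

0.4700

Mismatches occur at site 1 (Y↔K), site 2 (I↔A), site 5 (R↔K), site 8 (P↔G), site 12 (Y↔T), site 13 (F↔T), site 15 (L↔Y), site 16 (W↔T), site 23 (T↔I).
p = 9/24 = 0.375000.
d = −ln(1 − 0.375000) = −ln(0.625000) = 0.4700.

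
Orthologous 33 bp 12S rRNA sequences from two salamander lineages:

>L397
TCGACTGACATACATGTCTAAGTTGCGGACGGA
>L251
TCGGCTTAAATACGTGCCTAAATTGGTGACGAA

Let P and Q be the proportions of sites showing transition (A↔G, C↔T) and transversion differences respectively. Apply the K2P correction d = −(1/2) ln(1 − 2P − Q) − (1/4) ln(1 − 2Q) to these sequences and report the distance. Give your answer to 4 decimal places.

The sequences differ at positions 4 (A/G, transition), 7 (G/T, transversion), 9 (C/A, transversion), 14 (A/G, transition), 17 (T/C, transition), 22 (G/A, transition), 26 (C/G, transversion), 27 (G/T, transversion), 32 (G/A, transition).
Of the 9 differences, 5 transitions and 4 transversions over 33 sites: P = 5/33 = 0.151515, Q = 4/33 = 0.121212.
d = −0.5·ln(0.575758) − 0.25·ln(0.757576) = −0.5·(-0.552068) − 0.25·(-0.277631) = 0.3454.

0.3454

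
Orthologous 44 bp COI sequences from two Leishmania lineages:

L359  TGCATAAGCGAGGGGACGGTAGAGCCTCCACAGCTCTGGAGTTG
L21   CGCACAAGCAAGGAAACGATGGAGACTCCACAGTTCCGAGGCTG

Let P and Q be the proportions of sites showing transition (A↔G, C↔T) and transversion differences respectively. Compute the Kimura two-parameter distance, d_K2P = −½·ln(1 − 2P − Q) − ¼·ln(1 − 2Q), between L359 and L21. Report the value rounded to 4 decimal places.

0.4315

Differing sites — 1:T/C (Ti); 5:T/C (Ti); 10:G/A (Ti); 14:G/A (Ti); 15:G/A (Ti); 19:G/A (Ti); 21:A/G (Ti); 25:C/A (Tv); 34:C/T (Ti); 37:T/C (Ti); 39:G/A (Ti); 40:A/G (Ti); 42:T/C (Ti).
Of the 13 differences, 12 transitions and 1 transversion over 44 sites: P = 12/44 = 0.272727, Q = 1/44 = 0.022727.
d = −0.5·ln(0.431819) − 0.25·ln(0.954546) = −0.5·(-0.839749) − 0.25·(-0.046519) = 0.4315.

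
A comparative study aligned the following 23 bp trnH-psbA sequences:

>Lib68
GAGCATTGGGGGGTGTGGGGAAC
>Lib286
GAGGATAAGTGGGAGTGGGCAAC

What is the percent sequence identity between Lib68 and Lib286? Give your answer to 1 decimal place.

73.9%

Differing sites — 4:C/G; 7:T/A; 8:G/A; 10:G/T; 14:T/A; 20:G/C.
17 of the 23 sites match, so the percent identity is 17/23 × 100 = 73.9%.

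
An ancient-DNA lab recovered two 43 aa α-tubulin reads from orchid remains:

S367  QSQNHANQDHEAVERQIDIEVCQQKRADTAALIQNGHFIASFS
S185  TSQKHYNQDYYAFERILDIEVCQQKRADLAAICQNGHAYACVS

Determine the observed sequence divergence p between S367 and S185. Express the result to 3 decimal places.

0.349

The sequences differ at positions 1 (Q/T), 4 (N/K), 6 (A/Y), 10 (H/Y), 11 (E/Y), 13 (V/F), 16 (Q/I), 17 (I/L), 29 (T/L), 32 (L/I), 33 (I/C), 38 (F/A), 39 (I/Y), 41 (S/C), 42 (F/V).
There are 15 differences over 43 sites, so p = 15/43 = 0.349.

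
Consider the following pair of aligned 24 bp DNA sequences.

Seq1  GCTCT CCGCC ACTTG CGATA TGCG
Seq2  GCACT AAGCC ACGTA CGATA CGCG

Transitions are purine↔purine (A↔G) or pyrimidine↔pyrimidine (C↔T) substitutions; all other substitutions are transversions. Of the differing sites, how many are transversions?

4

Mismatches occur at site 3 (T↔A, transversion), site 6 (C↔A, transversion), site 7 (C↔A, transversion), site 13 (T↔G, transversion), site 15 (G↔A, transition), site 21 (T↔C, transition).
Of the 6 differences, 2 transitions and 4 transversions, so the answer is 4.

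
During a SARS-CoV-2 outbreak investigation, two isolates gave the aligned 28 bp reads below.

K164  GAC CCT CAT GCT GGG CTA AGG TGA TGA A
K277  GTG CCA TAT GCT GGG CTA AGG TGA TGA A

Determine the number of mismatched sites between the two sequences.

4

Mismatches occur at site 2 (A↔T), site 3 (C↔G), site 6 (T↔A), site 7 (C↔T).
That gives 4 mismatches out of 28 aligned sites, so the Hamming distance is 4.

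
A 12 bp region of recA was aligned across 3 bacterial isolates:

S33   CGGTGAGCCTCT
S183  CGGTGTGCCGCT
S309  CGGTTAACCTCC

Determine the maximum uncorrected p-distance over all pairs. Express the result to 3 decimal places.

Pairwise Hamming distances:
  S33 vs S183: 2
  S33 vs S309: 3
  S183 vs S309: 5
The largest is 5 mismatches, between S183 and S309; p = 5/12 = 0.417.

0.417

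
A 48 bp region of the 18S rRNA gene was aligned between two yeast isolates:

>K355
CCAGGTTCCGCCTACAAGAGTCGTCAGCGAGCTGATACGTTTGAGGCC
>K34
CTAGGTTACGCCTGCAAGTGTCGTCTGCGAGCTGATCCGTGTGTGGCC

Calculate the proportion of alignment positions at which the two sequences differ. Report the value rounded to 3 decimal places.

0.167

Differing sites — 2:C/T; 8:C/A; 14:A/G; 19:A/T; 26:A/T; 37:A/C; 41:T/G; 44:A/T.
There are 8 differences over 48 sites, so p = 8/48 = 0.167.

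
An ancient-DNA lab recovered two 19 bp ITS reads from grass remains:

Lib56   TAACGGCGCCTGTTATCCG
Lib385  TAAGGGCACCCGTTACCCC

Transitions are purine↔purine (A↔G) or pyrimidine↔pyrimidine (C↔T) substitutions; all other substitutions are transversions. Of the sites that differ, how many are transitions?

Differing sites — 4:C/G (Tv); 8:G/A (Ti); 11:T/C (Ti); 16:T/C (Ti); 19:G/C (Tv).
Of the 5 differences, 3 transitions and 2 transversions, so the answer is 3.

3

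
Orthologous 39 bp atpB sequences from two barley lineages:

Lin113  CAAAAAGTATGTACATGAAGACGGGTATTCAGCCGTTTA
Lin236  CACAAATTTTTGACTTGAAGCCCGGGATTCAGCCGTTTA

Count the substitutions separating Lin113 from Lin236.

Mismatches occur at site 3 (A/C), site 7 (G/T), site 9 (A/T), site 11 (G/T), site 12 (T/G), site 15 (A/T), site 21 (A/C), site 23 (G/C), site 26 (T/G).
That gives 9 mismatches out of 39 aligned sites, so the Hamming distance is 9.

9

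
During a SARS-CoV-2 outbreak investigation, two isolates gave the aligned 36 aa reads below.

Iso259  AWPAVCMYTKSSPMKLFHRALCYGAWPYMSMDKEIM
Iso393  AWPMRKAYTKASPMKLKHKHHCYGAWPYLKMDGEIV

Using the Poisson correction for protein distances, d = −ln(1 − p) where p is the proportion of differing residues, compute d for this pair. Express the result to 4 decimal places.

Differing sites — 4:A/M; 5:V/R; 6:C/K; 7:M/A; 11:S/A; 17:F/K; 19:R/K; 20:A/H; 21:L/H; 29:M/L; 30:S/K; 33:K/G; 36:M/V.
p = 13/36 = 0.361111.
d = −ln(1 − 0.361111) = −ln(0.638889) = 0.4480.

0.4480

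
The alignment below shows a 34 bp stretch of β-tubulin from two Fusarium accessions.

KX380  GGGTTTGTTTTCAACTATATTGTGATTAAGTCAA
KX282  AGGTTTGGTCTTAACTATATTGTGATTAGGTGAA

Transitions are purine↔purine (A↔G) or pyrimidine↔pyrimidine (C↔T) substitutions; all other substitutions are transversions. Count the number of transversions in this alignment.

The sequences differ at positions 1 (G/A, transition), 8 (T/G, transversion), 10 (T/C, transition), 12 (C/T, transition), 29 (A/G, transition), 32 (C/G, transversion).
Of the 6 differences, 4 transitions and 2 transversions, so the answer is 2.

2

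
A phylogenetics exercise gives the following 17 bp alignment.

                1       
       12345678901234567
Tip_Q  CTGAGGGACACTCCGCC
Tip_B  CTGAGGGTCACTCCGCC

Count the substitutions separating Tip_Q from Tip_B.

1

Differing sites — 8:A/T.
That gives 1 mismatch out of 17 aligned sites, so the Hamming distance is 1.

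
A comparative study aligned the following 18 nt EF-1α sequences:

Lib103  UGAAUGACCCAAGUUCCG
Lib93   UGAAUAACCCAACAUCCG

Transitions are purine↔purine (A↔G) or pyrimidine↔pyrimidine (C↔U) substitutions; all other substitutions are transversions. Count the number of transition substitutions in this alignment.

Mismatches occur at site 6 (G↔A, transition), site 13 (G↔C, transversion), site 14 (U↔A, transversion).
Of the 3 differences, 1 transition and 2 transversions, so the answer is 1.

1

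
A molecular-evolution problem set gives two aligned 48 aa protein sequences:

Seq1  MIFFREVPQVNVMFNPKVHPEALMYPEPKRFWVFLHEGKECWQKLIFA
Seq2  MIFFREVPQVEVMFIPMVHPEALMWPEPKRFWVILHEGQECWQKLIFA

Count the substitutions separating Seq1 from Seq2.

6

The sequences differ at positions 11 (N/E), 15 (N/I), 17 (K/M), 25 (Y/W), 34 (F/I), 39 (K/Q).
That gives 6 mismatches out of 48 aligned sites, so the Hamming distance is 6.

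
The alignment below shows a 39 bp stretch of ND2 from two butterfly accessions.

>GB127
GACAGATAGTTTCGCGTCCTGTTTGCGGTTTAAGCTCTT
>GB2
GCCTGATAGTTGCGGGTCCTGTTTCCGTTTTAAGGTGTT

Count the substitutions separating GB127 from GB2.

8

Mismatches occur at site 2 (A↔C), site 4 (A↔T), site 12 (T↔G), site 15 (C↔G), site 25 (G↔C), site 28 (G↔T), site 35 (C↔G), site 37 (C↔G).
That gives 8 mismatches out of 39 aligned sites, so the Hamming distance is 8.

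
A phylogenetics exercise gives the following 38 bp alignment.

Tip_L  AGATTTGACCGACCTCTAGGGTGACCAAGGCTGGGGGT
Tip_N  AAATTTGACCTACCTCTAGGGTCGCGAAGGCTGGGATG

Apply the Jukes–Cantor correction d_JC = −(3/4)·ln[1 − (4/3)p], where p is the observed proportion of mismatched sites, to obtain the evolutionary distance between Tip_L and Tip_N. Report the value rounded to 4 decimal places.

0.2471

Differing sites — 2:G/A; 11:G/T; 23:G/C; 24:A/G; 26:C/G; 36:G/A; 37:G/T; 38:T/G.
p = 8/38 = 0.210526.
d = −0.75 · ln(1 − (4/3)·0.210526) = −0.75 · ln(0.719299) = −0.75 · (-0.329478) = 0.2471.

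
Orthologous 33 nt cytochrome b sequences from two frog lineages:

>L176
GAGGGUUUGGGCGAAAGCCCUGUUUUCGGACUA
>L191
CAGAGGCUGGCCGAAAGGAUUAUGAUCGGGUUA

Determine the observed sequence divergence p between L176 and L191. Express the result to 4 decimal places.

0.3939

Differing sites — 1:G/C; 4:G/A; 6:U/G; 7:U/C; 11:G/C; 18:C/G; 19:C/A; 20:C/U; 22:G/A; 24:U/G; 25:U/A; 30:A/G; 31:C/U.
There are 13 differences over 33 sites, so p = 13/33 = 0.3939.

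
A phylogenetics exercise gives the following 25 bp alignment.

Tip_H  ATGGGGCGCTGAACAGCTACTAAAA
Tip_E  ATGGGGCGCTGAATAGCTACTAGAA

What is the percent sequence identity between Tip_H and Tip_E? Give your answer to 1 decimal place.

Mismatches occur at site 14 (C/T), site 23 (A/G).
23 of the 25 sites match, so the percent identity is 23/25 × 100 = 92.0%.

92.0%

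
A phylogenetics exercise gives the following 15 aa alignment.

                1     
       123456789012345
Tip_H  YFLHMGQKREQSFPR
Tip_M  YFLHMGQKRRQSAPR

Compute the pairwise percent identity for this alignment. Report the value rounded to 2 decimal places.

Differing sites — 10:E/R; 13:F/A.
13 of the 15 sites match, so the percent identity is 13/15 × 100 = 86.67%.

86.67%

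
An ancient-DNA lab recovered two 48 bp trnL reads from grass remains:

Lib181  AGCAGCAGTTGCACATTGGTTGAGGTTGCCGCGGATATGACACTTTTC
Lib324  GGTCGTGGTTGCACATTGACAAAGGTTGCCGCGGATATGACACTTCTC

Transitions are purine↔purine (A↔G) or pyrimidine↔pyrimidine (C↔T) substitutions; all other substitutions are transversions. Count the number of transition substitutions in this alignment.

8

Mismatches occur at site 1 (A↔G, transition), site 3 (C↔T, transition), site 4 (A↔C, transversion), site 6 (C↔T, transition), site 7 (A↔G, transition), site 19 (G↔A, transition), site 20 (T↔C, transition), site 21 (T↔A, transversion), site 22 (G↔A, transition), site 46 (T↔C, transition).
Of the 10 differences, 8 transitions and 2 transversions, so the answer is 8.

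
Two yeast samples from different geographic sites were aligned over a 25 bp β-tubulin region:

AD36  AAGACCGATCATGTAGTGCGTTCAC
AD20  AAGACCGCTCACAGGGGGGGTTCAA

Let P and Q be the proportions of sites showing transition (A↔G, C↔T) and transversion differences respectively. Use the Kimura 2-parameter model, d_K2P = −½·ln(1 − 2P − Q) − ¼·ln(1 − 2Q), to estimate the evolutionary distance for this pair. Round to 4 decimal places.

0.4176

The sequences differ at positions 8 (A/C, transversion), 12 (T/C, transition), 13 (G/A, transition), 14 (T/G, transversion), 15 (A/G, transition), 17 (T/G, transversion), 19 (C/G, transversion), 25 (C/A, transversion).
Of the 8 differences, 3 transitions and 5 transversions over 25 sites: P = 3/25 = 0.120000, Q = 5/25 = 0.200000.
d = −0.5·ln(0.560000) − 0.25·ln(0.600000) = −0.5·(-0.579818) − 0.25·(-0.510826) = 0.4176.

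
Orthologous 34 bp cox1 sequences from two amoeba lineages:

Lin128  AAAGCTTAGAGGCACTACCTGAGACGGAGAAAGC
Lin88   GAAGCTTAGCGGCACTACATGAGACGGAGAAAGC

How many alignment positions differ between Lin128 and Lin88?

Differing sites — 1:A/G; 10:A/C; 19:C/A.
That gives 3 mismatches out of 34 aligned sites, so the Hamming distance is 3.

3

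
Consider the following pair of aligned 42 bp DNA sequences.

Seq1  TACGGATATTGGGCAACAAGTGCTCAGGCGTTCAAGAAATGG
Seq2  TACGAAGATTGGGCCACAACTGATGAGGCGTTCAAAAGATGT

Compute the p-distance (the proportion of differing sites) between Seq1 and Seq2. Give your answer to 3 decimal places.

Differing sites — 5:G/A; 7:T/G; 15:A/C; 20:G/C; 23:C/A; 25:C/G; 36:G/A; 38:A/G; 42:G/T.
There are 9 differences over 42 sites, so p = 9/42 = 0.214.

0.214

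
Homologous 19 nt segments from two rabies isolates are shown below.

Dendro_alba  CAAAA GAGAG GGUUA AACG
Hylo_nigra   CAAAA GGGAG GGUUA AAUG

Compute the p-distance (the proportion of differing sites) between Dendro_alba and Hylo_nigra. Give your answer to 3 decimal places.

0.105

Mismatches occur at site 7 (A/G), site 18 (C/U).
There are 2 differences over 19 sites, so p = 2/19 = 0.105.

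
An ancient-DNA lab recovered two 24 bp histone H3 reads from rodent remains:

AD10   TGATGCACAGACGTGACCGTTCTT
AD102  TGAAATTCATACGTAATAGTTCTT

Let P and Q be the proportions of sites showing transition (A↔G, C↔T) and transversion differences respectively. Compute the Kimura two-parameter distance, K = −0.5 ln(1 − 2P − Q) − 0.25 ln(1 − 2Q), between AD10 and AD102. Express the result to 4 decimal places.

The sequences differ at positions 4 (T/A, transversion), 5 (G/A, transition), 6 (C/T, transition), 7 (A/T, transversion), 10 (G/T, transversion), 15 (G/A, transition), 17 (C/T, transition), 18 (C/A, transversion).
Of the 8 differences, 4 transitions and 4 transversions over 24 sites: P = 4/24 = 0.166667, Q = 4/24 = 0.166667.
d = −0.5·ln(0.499999) − 0.25·ln(0.666666) = −0.5·(-0.693149) − 0.25·(-0.405466) = 0.4479.

0.4479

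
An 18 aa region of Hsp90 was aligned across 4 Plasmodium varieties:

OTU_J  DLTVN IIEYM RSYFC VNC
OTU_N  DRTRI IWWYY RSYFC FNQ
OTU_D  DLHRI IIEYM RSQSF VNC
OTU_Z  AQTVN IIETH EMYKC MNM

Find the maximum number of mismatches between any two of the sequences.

Pairwise Hamming distances:
  OTU_J vs OTU_N: 8
  OTU_J vs OTU_D: 6
  OTU_J vs OTU_Z: 9
  OTU_N vs OTU_D: 10
  OTU_N vs OTU_Z: 13
  OTU_D vs OTU_Z: 14
The largest is 14, between OTU_D and OTU_Z.

14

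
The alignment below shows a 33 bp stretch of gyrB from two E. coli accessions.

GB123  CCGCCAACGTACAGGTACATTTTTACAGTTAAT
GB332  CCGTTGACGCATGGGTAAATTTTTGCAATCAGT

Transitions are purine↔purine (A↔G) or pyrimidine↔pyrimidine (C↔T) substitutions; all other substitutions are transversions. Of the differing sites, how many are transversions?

1

Differing sites — 4:C/T (Ti); 5:C/T (Ti); 6:A/G (Ti); 10:T/C (Ti); 12:C/T (Ti); 13:A/G (Ti); 18:C/A (Tv); 25:A/G (Ti); 28:G/A (Ti); 30:T/C (Ti); 32:A/G (Ti).
Of the 11 differences, 10 transitions and 1 transversion, so the answer is 1.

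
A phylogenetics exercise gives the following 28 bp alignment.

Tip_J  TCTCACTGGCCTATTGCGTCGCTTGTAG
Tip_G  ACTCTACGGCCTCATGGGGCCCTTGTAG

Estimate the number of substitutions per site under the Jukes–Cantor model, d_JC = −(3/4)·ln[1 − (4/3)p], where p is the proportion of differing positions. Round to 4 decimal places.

0.4197

Mismatches occur at site 1 (T↔A), site 5 (A↔T), site 6 (C↔A), site 7 (T↔C), site 13 (A↔C), site 14 (T↔A), site 17 (C↔G), site 19 (T↔G), site 21 (G↔C).
p = 9/28 = 0.321429.
d = −0.75 · ln(1 − (4/3)·0.321429) = −0.75 · ln(0.571428) = −0.75 · (-0.559617) = 0.4197.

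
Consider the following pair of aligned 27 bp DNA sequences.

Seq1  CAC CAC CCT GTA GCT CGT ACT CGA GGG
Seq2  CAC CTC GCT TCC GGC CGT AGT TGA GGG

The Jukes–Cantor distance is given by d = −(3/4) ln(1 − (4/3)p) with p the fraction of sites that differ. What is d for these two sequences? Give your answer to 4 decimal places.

The sequences differ at positions 5 (A/T), 7 (C/G), 10 (G/T), 11 (T/C), 12 (A/C), 14 (C/G), 15 (T/C), 20 (C/G), 22 (C/T).
p = 9/27 = 0.333333.
d = −0.75 · ln(1 − (4/3)·0.333333) = −0.75 · ln(0.555556) = −0.75 · (-0.587786) = 0.4408.

0.4408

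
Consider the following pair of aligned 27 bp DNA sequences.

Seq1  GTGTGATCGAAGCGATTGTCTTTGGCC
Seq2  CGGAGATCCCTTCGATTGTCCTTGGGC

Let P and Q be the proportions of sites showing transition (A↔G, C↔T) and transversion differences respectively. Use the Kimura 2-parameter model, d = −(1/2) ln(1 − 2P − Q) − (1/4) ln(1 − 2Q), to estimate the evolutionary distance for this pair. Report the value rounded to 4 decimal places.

Differing sites — 1:G/C (Tv); 2:T/G (Tv); 4:T/A (Tv); 9:G/C (Tv); 10:A/C (Tv); 11:A/T (Tv); 12:G/T (Tv); 21:T/C (Ti); 26:C/G (Tv).
Of the 9 differences, 1 transition and 8 transversions over 27 sites: P = 1/27 = 0.037037, Q = 8/27 = 0.296296.
d = −0.5·ln(0.629630) − 0.25·ln(0.407408) = −0.5·(-0.462623) − 0.25·(-0.897940) = 0.4558.

0.4558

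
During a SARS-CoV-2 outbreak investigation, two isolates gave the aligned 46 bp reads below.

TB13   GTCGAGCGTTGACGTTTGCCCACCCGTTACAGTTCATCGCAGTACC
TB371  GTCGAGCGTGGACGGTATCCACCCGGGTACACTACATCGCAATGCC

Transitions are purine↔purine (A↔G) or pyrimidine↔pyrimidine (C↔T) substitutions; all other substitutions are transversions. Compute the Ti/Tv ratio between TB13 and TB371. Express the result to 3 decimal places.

The sequences differ at positions 10 (T/G, transversion), 15 (T/G, transversion), 17 (T/A, transversion), 18 (G/T, transversion), 21 (C/A, transversion), 22 (A/C, transversion), 25 (C/G, transversion), 27 (T/G, transversion), 32 (G/C, transversion), 34 (T/A, transversion), 42 (G/A, transition), 44 (A/G, transition).
Of the 12 differences, 2 transitions and 10 transversions, so Ti/Tv = 2/10 = 0.200.

0.200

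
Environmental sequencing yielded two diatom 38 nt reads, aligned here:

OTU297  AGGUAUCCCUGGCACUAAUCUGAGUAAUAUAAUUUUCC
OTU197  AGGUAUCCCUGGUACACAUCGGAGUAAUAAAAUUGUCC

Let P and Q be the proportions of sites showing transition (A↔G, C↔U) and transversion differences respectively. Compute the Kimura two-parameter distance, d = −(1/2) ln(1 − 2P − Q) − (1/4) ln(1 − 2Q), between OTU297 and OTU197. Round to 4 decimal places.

0.1781

The sequences differ at positions 13 (C/U, transition), 16 (U/A, transversion), 17 (A/C, transversion), 21 (U/G, transversion), 30 (U/A, transversion), 35 (U/G, transversion).
Of the 6 differences, 1 transition and 5 transversions over 38 sites: P = 1/38 = 0.026316, Q = 5/38 = 0.131579.
d = −0.5·ln(0.815789) − 0.25·ln(0.736842) = −0.5·(-0.203600) − 0.25·(-0.305382) = 0.1781.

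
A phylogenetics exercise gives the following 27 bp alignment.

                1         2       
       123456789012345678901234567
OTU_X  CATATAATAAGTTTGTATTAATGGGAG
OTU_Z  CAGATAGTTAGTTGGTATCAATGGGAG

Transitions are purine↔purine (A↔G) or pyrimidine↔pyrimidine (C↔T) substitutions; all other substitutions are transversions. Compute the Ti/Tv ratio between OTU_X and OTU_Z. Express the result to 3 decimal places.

Differing sites — 3:T/G (Tv); 7:A/G (Ti); 9:A/T (Tv); 14:T/G (Tv); 19:T/C (Ti).
Of the 5 differences, 2 transitions and 3 transversions, so Ti/Tv = 2/3 = 0.667.

0.667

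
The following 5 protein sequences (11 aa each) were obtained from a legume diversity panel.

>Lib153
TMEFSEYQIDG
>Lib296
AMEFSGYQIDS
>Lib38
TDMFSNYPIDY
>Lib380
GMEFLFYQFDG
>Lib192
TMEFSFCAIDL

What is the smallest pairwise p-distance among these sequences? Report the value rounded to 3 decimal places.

Pairwise Hamming distances:
  Lib153 vs Lib296: 3
  Lib153 vs Lib38: 5
  Lib153 vs Lib380: 4
  Lib153 vs Lib192: 4
  Lib296 vs Lib38: 6
  Lib296 vs Lib380: 5
  Lib296 vs Lib192: 5
  Lib38 vs Lib380: 8
  Lib38 vs Lib192: 6
  Lib380 vs Lib192: 6
The smallest is 3 mismatches, between Lib153 and Lib296; p = 3/11 = 0.273.

0.273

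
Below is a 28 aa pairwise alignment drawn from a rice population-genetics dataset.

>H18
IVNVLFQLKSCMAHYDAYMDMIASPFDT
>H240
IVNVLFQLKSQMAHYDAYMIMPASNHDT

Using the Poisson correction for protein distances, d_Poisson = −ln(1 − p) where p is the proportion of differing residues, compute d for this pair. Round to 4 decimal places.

The sequences differ at positions 11 (C/Q), 20 (D/I), 22 (I/P), 25 (P/N), 26 (F/H).
p = 5/28 = 0.178571.
d = −ln(1 − 0.178571) = −ln(0.821429) = 0.1967.

0.1967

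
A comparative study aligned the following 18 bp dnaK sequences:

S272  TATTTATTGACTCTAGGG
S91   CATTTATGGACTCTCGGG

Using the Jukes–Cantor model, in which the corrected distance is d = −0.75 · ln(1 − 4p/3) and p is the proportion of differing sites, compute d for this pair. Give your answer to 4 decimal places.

0.1885

Mismatches occur at site 1 (T↔C), site 8 (T↔G), site 15 (A↔C).
p = 3/18 = 0.166667.
d = −0.75 · ln(1 − (4/3)·0.166667) = −0.75 · ln(0.777777) = −0.75 · (-0.251315) = 0.1885.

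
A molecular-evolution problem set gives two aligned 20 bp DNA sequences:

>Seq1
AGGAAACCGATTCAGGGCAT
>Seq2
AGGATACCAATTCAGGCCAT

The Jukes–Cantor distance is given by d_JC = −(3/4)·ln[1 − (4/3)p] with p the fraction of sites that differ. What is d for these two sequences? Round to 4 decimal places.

0.1674

Mismatches occur at site 5 (A/T), site 9 (G/A), site 17 (G/C).
p = 3/20 = 0.150000.
d = −0.75 · ln(1 − (4/3)·0.150000) = −0.75 · ln(0.800000) = −0.75 · (-0.223144) = 0.1674.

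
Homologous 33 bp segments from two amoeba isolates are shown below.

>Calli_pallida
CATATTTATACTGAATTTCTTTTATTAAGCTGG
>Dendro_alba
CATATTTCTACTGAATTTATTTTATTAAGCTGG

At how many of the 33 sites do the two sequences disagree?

The sequences differ at positions 8 (A/C), 19 (C/A).
That gives 2 mismatches out of 33 aligned sites, so the Hamming distance is 2.

2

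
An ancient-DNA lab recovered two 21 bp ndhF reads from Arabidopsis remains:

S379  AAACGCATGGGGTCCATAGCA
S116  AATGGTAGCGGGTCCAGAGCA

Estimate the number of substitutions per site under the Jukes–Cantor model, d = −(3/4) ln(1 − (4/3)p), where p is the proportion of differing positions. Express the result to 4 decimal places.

Mismatches occur at site 3 (A/T), site 4 (C/G), site 6 (C/T), site 8 (T/G), site 9 (G/C), site 17 (T/G).
p = 6/21 = 0.285714.
d = −0.75 · ln(1 − (4/3)·0.285714) = −0.75 · ln(0.619048) = −0.75 · (-0.479572) = 0.3597.

0.3597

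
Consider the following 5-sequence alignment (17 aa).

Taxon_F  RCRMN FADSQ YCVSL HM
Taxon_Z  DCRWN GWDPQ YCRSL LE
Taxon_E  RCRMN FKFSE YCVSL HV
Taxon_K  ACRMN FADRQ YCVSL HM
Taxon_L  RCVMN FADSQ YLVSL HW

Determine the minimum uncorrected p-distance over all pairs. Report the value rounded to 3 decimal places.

Pairwise Hamming distances:
  Taxon_F vs Taxon_Z: 8
  Taxon_F vs Taxon_E: 4
  Taxon_F vs Taxon_K: 2
  Taxon_F vs Taxon_L: 3
  Taxon_Z vs Taxon_E: 10
  Taxon_Z vs Taxon_K: 8
  Taxon_Z vs Taxon_L: 10
  Taxon_E vs Taxon_K: 6
  Taxon_E vs Taxon_L: 6
  Taxon_K vs Taxon_L: 5
The smallest is 2 mismatches, between Taxon_F and Taxon_K; p = 2/17 = 0.118.

0.118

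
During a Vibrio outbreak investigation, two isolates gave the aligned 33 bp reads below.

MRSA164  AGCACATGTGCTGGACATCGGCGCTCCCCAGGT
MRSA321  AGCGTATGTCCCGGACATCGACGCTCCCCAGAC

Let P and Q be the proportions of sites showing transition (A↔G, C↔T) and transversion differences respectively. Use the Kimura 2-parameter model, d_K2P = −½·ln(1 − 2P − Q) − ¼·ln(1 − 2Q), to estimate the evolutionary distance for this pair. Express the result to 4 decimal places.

0.2660

Differing sites — 4:A/G (Ti); 5:C/T (Ti); 10:G/C (Tv); 12:T/C (Ti); 21:G/A (Ti); 32:G/A (Ti); 33:T/C (Ti).
Of the 7 differences, 6 transitions and 1 transversion over 33 sites: P = 6/33 = 0.181818, Q = 1/33 = 0.030303.
d = −0.5·ln(0.606061) − 0.25·ln(0.939394) = −0.5·(-0.500775) − 0.25·(-0.062520) = 0.2660.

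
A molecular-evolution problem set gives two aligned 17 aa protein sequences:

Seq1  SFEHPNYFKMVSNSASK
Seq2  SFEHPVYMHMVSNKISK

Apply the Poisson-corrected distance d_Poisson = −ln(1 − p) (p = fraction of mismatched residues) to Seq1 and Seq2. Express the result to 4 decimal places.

Differing sites — 6:N/V; 8:F/M; 9:K/H; 14:S/K; 15:A/I.
p = 5/17 = 0.294118.
d = −ln(1 − 0.294118) = −ln(0.705882) = 0.3483.

0.3483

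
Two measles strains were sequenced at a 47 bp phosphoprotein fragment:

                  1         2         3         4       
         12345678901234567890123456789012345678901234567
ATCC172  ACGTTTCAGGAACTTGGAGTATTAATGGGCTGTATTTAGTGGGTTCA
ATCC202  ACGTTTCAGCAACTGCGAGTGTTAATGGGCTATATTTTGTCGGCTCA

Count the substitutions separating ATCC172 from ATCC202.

8

Differing sites — 10:G/C; 15:T/G; 16:G/C; 21:A/G; 32:G/A; 38:A/T; 41:G/C; 44:T/C.
That gives 8 mismatches out of 47 aligned sites, so the Hamming distance is 8.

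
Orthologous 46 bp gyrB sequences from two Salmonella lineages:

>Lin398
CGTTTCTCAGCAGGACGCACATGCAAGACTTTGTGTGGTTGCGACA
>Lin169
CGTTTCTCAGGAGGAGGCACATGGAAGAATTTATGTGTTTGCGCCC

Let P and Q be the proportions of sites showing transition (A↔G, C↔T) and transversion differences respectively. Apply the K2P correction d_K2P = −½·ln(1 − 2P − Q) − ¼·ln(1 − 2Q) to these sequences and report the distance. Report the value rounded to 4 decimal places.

0.1996

Differing sites — 11:C/G (Tv); 16:C/G (Tv); 24:C/G (Tv); 29:C/A (Tv); 33:G/A (Ti); 38:G/T (Tv); 44:A/C (Tv); 46:A/C (Tv).
Of the 8 differences, 1 transition and 7 transversions over 46 sites: P = 1/46 = 0.021739, Q = 7/46 = 0.152174.
d = −0.5·ln(0.804348) − 0.25·ln(0.695652) = −0.5·(-0.217723) − 0.25·(-0.362906) = 0.1996.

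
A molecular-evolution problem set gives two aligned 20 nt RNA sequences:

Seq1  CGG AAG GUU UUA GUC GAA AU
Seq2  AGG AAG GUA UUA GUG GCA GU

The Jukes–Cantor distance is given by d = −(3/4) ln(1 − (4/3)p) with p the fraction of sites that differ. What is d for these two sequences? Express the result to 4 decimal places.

0.3041

The sequences differ at positions 1 (C/A), 9 (U/A), 15 (C/G), 17 (A/C), 19 (A/G).
p = 5/20 = 0.250000.
d = −0.75 · ln(1 − (4/3)·0.250000) = −0.75 · ln(0.666667) = −0.75 · (-0.405465) = 0.3041.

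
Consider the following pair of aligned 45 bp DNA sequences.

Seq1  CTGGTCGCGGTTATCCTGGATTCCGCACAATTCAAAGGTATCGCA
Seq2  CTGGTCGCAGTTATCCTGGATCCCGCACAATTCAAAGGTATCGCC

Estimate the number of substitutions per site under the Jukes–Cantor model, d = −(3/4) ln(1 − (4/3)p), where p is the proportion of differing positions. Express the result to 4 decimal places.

Differing sites — 9:G/A; 22:T/C; 45:A/C.
p = 3/45 = 0.066667.
d = −0.75 · ln(1 − (4/3)·0.066667) = −0.75 · ln(0.911111) = −0.75 · (-0.093091) = 0.0698.

0.0698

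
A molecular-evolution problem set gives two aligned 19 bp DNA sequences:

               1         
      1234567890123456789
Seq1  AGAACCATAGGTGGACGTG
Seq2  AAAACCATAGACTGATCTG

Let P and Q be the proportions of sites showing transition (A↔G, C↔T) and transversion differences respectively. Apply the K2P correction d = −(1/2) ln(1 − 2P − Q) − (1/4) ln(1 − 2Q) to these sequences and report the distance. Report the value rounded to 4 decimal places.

Mismatches occur at site 2 (G↔A, transition), site 11 (G↔A, transition), site 12 (T↔C, transition), site 13 (G↔T, transversion), site 16 (C↔T, transition), site 17 (G↔C, transversion).
Of the 6 differences, 4 transitions and 2 transversions over 19 sites: P = 4/19 = 0.210526, Q = 2/19 = 0.105263.
d = −0.5·ln(0.473685) − 0.25·ln(0.789474) = −0.5·(-0.747213) − 0.25·(-0.236388) = 0.4327.

0.4327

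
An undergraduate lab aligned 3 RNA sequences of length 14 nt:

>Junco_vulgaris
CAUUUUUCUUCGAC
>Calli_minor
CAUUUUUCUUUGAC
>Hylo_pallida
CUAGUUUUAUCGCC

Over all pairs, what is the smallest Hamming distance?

1

Pairwise Hamming distances:
  Junco_vulgaris vs Calli_minor: 1
  Junco_vulgaris vs Hylo_pallida: 6
  Calli_minor vs Hylo_pallida: 7
The smallest is 1, between Junco_vulgaris and Calli_minor.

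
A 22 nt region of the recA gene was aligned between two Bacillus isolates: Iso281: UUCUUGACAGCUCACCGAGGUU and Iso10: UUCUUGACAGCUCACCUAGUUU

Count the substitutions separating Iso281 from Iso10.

The sequences differ at positions 17 (G/U), 20 (G/U).
That gives 2 mismatches out of 22 aligned sites, so the Hamming distance is 2.

2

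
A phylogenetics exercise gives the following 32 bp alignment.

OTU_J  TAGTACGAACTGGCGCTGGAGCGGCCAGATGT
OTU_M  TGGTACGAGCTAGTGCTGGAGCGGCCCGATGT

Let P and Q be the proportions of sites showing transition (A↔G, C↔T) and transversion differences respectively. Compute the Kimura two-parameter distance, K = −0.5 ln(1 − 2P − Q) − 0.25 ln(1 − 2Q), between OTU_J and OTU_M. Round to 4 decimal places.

The sequences differ at positions 2 (A/G, transition), 9 (A/G, transition), 12 (G/A, transition), 14 (C/T, transition), 27 (A/C, transversion).
Of the 5 differences, 4 transitions and 1 transversion over 32 sites: P = 4/32 = 0.125000, Q = 1/32 = 0.031250.
d = −0.5·ln(0.718750) − 0.25·ln(0.937500) = −0.5·(-0.330242) − 0.25·(-0.064539) = 0.1813.

0.1813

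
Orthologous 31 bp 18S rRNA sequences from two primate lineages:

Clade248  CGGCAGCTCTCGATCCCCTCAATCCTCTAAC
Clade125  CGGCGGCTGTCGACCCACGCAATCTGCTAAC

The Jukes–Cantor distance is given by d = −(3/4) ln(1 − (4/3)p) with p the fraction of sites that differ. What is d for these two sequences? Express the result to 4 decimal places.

0.2687

Differing sites — 5:A/G; 9:C/G; 14:T/C; 17:C/A; 19:T/G; 25:C/T; 26:T/G.
p = 7/31 = 0.225806.
d = −0.75 · ln(1 − (4/3)·0.225806) = −0.75 · ln(0.698925) = −0.75 · (-0.358212) = 0.2687.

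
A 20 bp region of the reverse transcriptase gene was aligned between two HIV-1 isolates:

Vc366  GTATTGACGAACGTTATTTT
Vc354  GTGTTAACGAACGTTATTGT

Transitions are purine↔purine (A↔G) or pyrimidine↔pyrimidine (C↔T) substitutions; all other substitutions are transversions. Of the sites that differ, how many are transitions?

2

Mismatches occur at site 3 (A→G, transition), site 6 (G→A, transition), site 19 (T→G, transversion).
Of the 3 differences, 2 transitions and 1 transversion, so the answer is 2.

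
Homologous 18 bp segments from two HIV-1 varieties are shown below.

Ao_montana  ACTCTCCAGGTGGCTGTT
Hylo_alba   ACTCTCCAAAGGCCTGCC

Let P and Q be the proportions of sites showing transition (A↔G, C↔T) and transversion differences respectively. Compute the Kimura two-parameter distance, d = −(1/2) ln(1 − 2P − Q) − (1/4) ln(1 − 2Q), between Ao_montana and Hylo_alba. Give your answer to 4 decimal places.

Differing sites — 9:G/A (Ti); 10:G/A (Ti); 11:T/G (Tv); 13:G/C (Tv); 17:T/C (Ti); 18:T/C (Ti).
Of the 6 differences, 4 transitions and 2 transversions over 18 sites: P = 4/18 = 0.222222, Q = 2/18 = 0.111111.
d = −0.5·ln(0.444445) − 0.25·ln(0.777778) = −0.5·(-0.810929) − 0.25·(-0.251314) = 0.4683.

0.4683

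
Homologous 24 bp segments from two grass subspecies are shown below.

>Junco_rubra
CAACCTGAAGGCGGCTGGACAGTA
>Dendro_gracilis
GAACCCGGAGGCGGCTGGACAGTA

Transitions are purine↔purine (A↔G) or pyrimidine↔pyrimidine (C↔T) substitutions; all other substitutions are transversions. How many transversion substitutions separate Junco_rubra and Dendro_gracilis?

Mismatches occur at site 1 (C→G, transversion), site 6 (T→C, transition), site 8 (A→G, transition).
Of the 3 differences, 2 transitions and 1 transversion, so the answer is 1.

1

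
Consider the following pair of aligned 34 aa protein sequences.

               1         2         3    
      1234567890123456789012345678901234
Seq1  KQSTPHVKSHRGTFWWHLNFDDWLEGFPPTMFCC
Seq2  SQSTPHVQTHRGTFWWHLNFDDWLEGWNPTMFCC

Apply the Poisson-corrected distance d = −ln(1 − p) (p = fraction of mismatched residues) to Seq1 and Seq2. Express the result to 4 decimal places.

Mismatches occur at site 1 (K→S), site 8 (K→Q), site 9 (S→T), site 27 (F→W), site 28 (P→N).
p = 5/34 = 0.147059.
d = −ln(1 − 0.147059) = −ln(0.852941) = 0.1591.

0.1591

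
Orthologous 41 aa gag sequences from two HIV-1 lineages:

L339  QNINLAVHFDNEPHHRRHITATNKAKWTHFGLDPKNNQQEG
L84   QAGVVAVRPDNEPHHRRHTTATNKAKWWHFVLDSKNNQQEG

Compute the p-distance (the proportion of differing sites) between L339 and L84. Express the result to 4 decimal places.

The sequences differ at positions 2 (N/A), 3 (I/G), 4 (N/V), 5 (L/V), 8 (H/R), 9 (F/P), 19 (I/T), 28 (T/W), 31 (G/V), 34 (P/S).
There are 10 differences over 41 sites, so p = 10/41 = 0.2439.

0.2439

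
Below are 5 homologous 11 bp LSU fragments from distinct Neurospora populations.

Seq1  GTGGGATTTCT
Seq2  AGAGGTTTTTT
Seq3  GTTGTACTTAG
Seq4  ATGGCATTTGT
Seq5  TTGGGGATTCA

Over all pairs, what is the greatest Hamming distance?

8

Pairwise Hamming distances:
  Seq1 vs Seq2: 5
  Seq1 vs Seq3: 5
  Seq1 vs Seq4: 3
  Seq1 vs Seq5: 4
  Seq2 vs Seq3: 8
  Seq2 vs Seq4: 5
  Seq2 vs Seq5: 7
  Seq3 vs Seq4: 6
  Seq3 vs Seq5: 7
  Seq4 vs Seq5: 6
The largest is 8, between Seq2 and Seq3.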